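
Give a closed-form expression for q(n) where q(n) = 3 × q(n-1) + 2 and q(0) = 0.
Recurrence: q(n) = 3 × q(n-1) + 2, initial: q(0) = 0.
Try q(n) = A·3ⁿ + C. Substituting: A·3ⁿ + C = 3(A·3ⁿ⁻¹ + C) + 2 = A·3ⁿ + 3C + 2, so C = 3C + 2, giving C = -1. Then q(0) = A - 1 = 0 gives A = 1.

q(n) = 3ⁿ - 1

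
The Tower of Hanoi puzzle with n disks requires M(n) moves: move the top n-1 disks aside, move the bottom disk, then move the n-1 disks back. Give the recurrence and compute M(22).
Moving n disks = move the top n-1 disks aside (M(n-1) moves) + move the largest disk (1 move) + move the n-1 disks back on top (M(n-1) moves), so M(n) = 2M(n-1) + 1, with M(1) = 1 (a single disk takes one move).
First terms: 1, 3, 7, 15, 31, 63, … — each is one less than a power of 2. Indeed M(n) + 1 = 2(M(n-1) + 1) with M(1) + 1 = 2, so M(n) + 1 = 2ⁿ and M(n) = 2ⁿ - 1.
Hence M(22) = 2^22 - 1 = 4194304 - 1 = 4194303.

M(n) = 2M(n-1) + 1, M(1) = 1; M(22) = 4194303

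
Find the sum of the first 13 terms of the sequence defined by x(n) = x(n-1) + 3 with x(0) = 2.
Computing the sequence terms: 2, 5, 8, 11, 14, 17, 20, 23, 26, 29, 32, 35, 38
Adding these values together:

260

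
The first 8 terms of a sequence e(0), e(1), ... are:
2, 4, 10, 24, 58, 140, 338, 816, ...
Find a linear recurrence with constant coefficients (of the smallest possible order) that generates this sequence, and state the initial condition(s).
Look for the lowest-order linear relation among consecutive terms.
Observation: e(n) - 2·e(n-1) - (1)·e(n-2) = 0 holds for the shown terms, and no order-1 relation e(n) = α·e(n-1) + β fits.
Check at n=3: 2·10 + (1)·4 = 24. ✓

e(n) = 2e(n-1) + e(n-2), e(0) = 2, e(1) = 4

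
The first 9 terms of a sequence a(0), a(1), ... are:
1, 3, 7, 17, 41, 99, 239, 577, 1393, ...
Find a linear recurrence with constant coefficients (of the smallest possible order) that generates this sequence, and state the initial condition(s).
Look for the lowest-order linear relation among consecutive terms.
Observation: a(n) - 2·a(n-1) - (1)·a(n-2) = 0 holds for the shown terms, and no order-1 relation a(n) = α·a(n-1) + β fits.
Check at n=3: 2·7 + (1)·3 = 17. ✓

a(n) = 2a(n-1) + a(n-2), a(0) = 1, a(1) = 3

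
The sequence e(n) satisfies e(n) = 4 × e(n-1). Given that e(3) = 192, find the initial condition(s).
In general e(n) = 4ⁿ · e(0). At n = 3: e(0) = e(3) / 4^3 = 192 / 64 = 3.

e(0) = 3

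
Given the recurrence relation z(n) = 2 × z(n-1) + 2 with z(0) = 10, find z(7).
Computing step by step:
z(0) = 10
z(1) = 2 × 10 + 2 = 22
z(2) = 2 × 22 + 2 = 46
z(3) = 2 × 46 + 2 = 94
z(4) = 2 × 94 + 2 = 190
z(5) = 2 × 190 + 2 = 382
z(6) = 2 × 382 + 2 = 766
z(7) = 2 × 766 + 2 = 1534

1534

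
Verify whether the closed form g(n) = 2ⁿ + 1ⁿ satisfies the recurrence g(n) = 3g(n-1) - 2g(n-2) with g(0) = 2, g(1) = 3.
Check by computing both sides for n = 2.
From the recurrence with g(0) = 2, g(1) = 3:
  g(0) = 2, g(1) = 3, g(2) = 5
  so the recurrence gives g(2) = 5.
From the proposed closed form g(n) = 2ⁿ + 1ⁿ:
  g(2) = 5.
Both sides give 5 at n = 2, and the initial condition(s) match, so the closed form is consistent.

Yes, the closed form is correct.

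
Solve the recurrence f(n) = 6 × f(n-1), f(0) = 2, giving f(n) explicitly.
Recurrence: f(n) = 6 × f(n-1), initial: f(0) = 2.
Each term is 6 times the previous, so this is geometric with ratio 6. After n steps: f(n) = f(0)·6ⁿ = 2·6ⁿ.

f(n) = 2·6ⁿ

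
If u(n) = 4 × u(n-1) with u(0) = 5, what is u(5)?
Computing step by step:
u(0) = 5
u(1) = 4 × 5 = 20
u(2) = 4 × 20 = 80
u(3) = 4 × 80 = 320
u(4) = 4 × 320 = 1280
u(5) = 4 × 1280 = 5120

5120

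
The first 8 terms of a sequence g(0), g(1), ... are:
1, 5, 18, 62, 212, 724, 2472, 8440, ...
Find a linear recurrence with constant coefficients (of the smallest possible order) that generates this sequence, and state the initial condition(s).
Look for the lowest-order linear relation among consecutive terms.
Observation: g(n) - 4·g(n-1) - (-2)·g(n-2) = 0 holds for the shown terms, and no order-1 relation g(n) = α·g(n-1) + β fits.
Check at n=3: 4·18 + (-2)·5 = 62. ✓

g(n) = 4g(n-1) - 2g(n-2), g(0) = 1, g(1) = 5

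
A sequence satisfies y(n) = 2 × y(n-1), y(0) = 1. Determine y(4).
Computing step by step:
y(0) = 1
y(1) = 2 × 1 = 2
y(2) = 2 × 2 = 4
y(3) = 2 × 4 = 8
y(4) = 2 × 8 = 16

16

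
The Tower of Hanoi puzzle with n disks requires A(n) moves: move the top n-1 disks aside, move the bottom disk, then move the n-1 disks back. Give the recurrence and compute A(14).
Moving n disks = move the top n-1 disks aside (A(n-1) moves) + move the largest disk (1 move) + move the n-1 disks back on top (A(n-1) moves), so A(n) = 2A(n-1) + 1, with A(1) = 1 (a single disk takes one move).
First terms: 1, 3, 7, 15, 31, 63, … — each is one less than a power of 2. Indeed A(n) + 1 = 2(A(n-1) + 1) with A(1) + 1 = 2, so A(n) + 1 = 2ⁿ and A(n) = 2ⁿ - 1.
Hence A(14) = 2^14 - 1 = 16384 - 1 = 16383.

A(n) = 2A(n-1) + 1, A(1) = 1; A(14) = 16383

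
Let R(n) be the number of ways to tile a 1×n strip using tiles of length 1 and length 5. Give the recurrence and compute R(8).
Condition on the last tile: it has length 1 (leaving a 1×(n-1) strip) or length 5 (leaving a 1×(n-5) strip), so R(n) = R(n-1) + R(n-5) (order-5 linear recurrence).
For 0 ≤ i < 5 only unit tiles fit, so R(i) = 1.
Iterating the recurrence: R(5) = 2, R(6) = 3, R(7) = 4, R(8) = 5.

R(n) = R(n-1) + R(n-5), with R(i) = 1 for 0 ≤ i < 5; R(8) = 5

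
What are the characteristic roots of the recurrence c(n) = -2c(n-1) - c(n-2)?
Substitute c(n) = rⁿ and divide through by rⁿ⁻²: r² + 2r + 1 = 0
Factor: (r + 1)² = 0, so r = -1 (double root).
General solution: c(n) = (A + Bn)·(-1)ⁿ

Characteristic: r² + 2r + 1 = 0, Roots: r = -1 (double root)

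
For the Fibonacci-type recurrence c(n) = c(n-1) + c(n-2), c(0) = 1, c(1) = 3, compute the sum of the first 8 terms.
Computing the sequence terms: 1, 3, 4, 7, 11, 18, 29, 47
Adding these values together:

120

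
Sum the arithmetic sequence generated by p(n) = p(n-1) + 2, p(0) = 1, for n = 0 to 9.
Computing the sequence terms: 1, 3, 5, 7, 9, 11, 13, 15, 17, 19
Adding these values together:

100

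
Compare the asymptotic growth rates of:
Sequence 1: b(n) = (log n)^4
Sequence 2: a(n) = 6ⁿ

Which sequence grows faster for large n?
Comparing growth rates:
Growth-rate hierarchy: log n ≺ any polynomial ≺ any exponential cⁿ (c>1) ≺ n! ≺ nⁿ.
exponential base 6 dominates polylogarithmic (log n)^4 asymptotically.

a(n) grows faster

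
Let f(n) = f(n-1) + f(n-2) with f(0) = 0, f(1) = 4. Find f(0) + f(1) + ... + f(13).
Computing the sequence terms: 0, 4, 4, 8, 12, 20, 32, 52, 84, 136, 220, 356, 576, 932
Adding these values together:

2436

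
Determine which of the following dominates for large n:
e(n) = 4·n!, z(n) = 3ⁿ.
Comparing growth rates:
Growth-rate hierarchy: log n ≺ any polynomial ≺ any exponential cⁿ (c>1) ≺ n! ≺ nⁿ.
factorial dominates exponential base 3 asymptotically.

e(n) grows faster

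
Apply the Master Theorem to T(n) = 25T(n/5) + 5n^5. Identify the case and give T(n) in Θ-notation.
Master Theorem template: T(n) = a·T(n/b) + f(n).
Here: a=25, b=5, f(n)=5n^5
Compute log_b(a) = log_5(25) = 2.
f(n) = 5n^5 = Ω(n^(2+ε)) with ε = 3, and the regularity condition holds (a·f(n/b) = (a/b^5)·f(n) with a/b^5 = 5^-3 < 1). Case 3: T(n) = Θ(f(n)) = Θ(n^5).

Case 3: T(n) = Θ(n^5)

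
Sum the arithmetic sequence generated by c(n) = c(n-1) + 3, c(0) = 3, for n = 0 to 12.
Computing the sequence terms: 3, 6, 9, 12, 15, 18, 21, 24, 27, 30, 33, 36, 39
Adding these values together:

273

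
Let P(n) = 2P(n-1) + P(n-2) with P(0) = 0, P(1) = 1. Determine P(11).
Computing the sequence terms:
0, 1, 2, 5, 12, 29, 70, 169, 408, 985, 2378, 5741

5741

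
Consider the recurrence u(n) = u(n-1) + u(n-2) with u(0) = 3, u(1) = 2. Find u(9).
Computing the sequence terms:
3, 2, 5, 7, 12, 19, 31, 50, 81, 131

131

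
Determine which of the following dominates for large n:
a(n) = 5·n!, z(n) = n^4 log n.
Comparing growth rates:
Growth-rate hierarchy: log n ≺ any polynomial ≺ any exponential cⁿ (c>1) ≺ n! ≺ nⁿ.
factorial dominates polynomial degree 4 (with log factor) asymptotically.

a(n) grows faster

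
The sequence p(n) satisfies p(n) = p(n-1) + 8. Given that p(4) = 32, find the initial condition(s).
p(4) = p(0) + 4·8, so p(0) = 32 - 32 = 0.

p(0) = 0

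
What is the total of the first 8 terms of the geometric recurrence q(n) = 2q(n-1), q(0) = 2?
Computing the sequence terms: 2, 4, 8, 16, 32, 64, 128, 256
Adding these values together:

510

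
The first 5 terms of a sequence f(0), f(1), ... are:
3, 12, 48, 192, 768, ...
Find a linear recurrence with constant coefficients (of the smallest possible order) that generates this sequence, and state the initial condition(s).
Look for the lowest-order linear relation among consecutive terms.
Observation: each term is 4× the previous.
Check at n=2: 4·12 = 48. ✓

f(n) = 4 × f(n-1), f(0) = 3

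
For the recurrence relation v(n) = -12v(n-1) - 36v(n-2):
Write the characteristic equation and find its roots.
Substitute v(n) = rⁿ and divide through by rⁿ⁻²: r² + 12r + 36 = 0
Factor: (r + 6)² = 0, so r = -6 (double root).
General solution: v(n) = (A + Bn)·(-6)ⁿ

Characteristic: r² + 12r + 36 = 0, Roots: r = -6 (double root)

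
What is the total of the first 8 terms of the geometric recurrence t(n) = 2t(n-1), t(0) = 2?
Computing the sequence terms: 2, 4, 8, 16, 32, 64, 128, 256
Adding these values together:

510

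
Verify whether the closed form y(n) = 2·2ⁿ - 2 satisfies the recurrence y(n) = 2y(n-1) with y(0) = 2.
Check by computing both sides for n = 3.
From the recurrence with y(0) = 2:
  y(0) = 2, y(1) = 4, y(2) = 8, y(3) = 16
  so the recurrence gives y(3) = 16.
From the proposed closed form y(n) = 2·2ⁿ - 2:
  y(3) = 14.
The recurrence gives 16 but the closed form gives 14, so the closed form does not satisfy the recurrence.

No, the closed form is incorrect.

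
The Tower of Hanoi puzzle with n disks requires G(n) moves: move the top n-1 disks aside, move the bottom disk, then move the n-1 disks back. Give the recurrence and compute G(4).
Moving n disks = move the top n-1 disks aside (G(n-1) moves) + move the largest disk (1 move) + move the n-1 disks back on top (G(n-1) moves), so G(n) = 2G(n-1) + 1, with G(1) = 1 (a single disk takes one move).
First terms: 1, 3, 7, 15, … — each is one less than a power of 2. Indeed G(n) + 1 = 2(G(n-1) + 1) with G(1) + 1 = 2, so G(n) + 1 = 2ⁿ and G(n) = 2ⁿ - 1.
Hence G(4) = 2^4 - 1 = 16 - 1 = 15.

G(n) = 2G(n-1) + 1, G(1) = 1; G(4) = 15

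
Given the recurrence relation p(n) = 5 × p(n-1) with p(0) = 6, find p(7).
Computing step by step:
p(0) = 6
p(1) = 5 × 6 = 30
p(2) = 5 × 30 = 150
p(3) = 5 × 150 = 750
p(4) = 5 × 750 = 3750
p(5) = 5 × 3750 = 18750
p(6) = 5 × 18750 = 93750
p(7) = 5 × 93750 = 468750

468750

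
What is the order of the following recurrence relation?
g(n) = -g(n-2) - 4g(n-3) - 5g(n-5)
The order is the largest lag k for which g(n-k) appears. Here the deepest term is g(n-5), so the order is 5.

Order 5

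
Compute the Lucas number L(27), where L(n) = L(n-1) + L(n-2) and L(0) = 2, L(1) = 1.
Computing the sequence terms:
2, 1, 3, 4, 7, 11, 18, 29, 47, 76, 123, 199, 322, 521, 843, 1364, 2207, 3571, 5778, 9349, 15127, 24476, 39603, 64079, 103682, 167761, 271443, 439204

439204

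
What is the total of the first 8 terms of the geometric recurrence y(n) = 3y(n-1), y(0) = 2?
Computing the sequence terms: 2, 6, 18, 54, 162, 486, 1458, 4374
Adding these values together:

6560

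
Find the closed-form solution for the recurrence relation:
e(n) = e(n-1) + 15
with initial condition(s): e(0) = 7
Recurrence: e(n) = e(n-1) + 15, initial: e(0) = 7.
Each step adds 15, so e(n) = e(0) + 15n = 15n + 7.

e(n) = 15n + 7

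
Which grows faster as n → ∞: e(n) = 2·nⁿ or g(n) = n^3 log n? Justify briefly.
Comparing growth rates:
Growth-rate hierarchy: log n ≺ any polynomial ≺ any exponential cⁿ (c>1) ≺ n! ≺ nⁿ.
super-exponential nⁿ dominates polynomial degree 3 (with log factor) asymptotically.

e(n) grows faster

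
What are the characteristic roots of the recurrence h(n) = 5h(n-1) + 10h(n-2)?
Substitute h(n) = rⁿ and divide through by rⁿ⁻²: r² - 5r - 10 = 0
Discriminant: 5² + 4·10 = 65, not a perfect square, so by the quadratic formula r = (5 ± √65)/2.
General solution: h(n) = A·r₁ⁿ + B·r₂ⁿ where r₁,r₂ = (5 ± √65)/2

Characteristic: r² - 5r - 10 = 0, Roots: r = (5 ± √65)/2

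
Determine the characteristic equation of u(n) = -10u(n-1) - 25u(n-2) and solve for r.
Substitute u(n) = rⁿ and divide through by rⁿ⁻²: r² + 10r + 25 = 0
Factor: (r + 5)² = 0, so r = -5 (double root).
General solution: u(n) = (A + Bn)·(-5)ⁿ

Characteristic: r² + 10r + 25 = 0, Roots: r = -5 (double root)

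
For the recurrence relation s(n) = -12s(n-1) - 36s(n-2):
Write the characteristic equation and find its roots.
Substitute s(n) = rⁿ and divide through by rⁿ⁻²: r² + 12r + 36 = 0
Factor: (r + 6)² = 0, so r = -6 (double root).
General solution: s(n) = (A + Bn)·(-6)ⁿ

Characteristic: r² + 12r + 36 = 0, Roots: r = -6 (double root)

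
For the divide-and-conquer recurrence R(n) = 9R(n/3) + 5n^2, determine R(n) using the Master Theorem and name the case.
Master Theorem template: R(n) = a·R(n/b) + f(n).
Here: a=9, b=3, f(n)=5n^2
Compute log_b(a) = log_3(9) = 2.
f(n) = 5n^2 = Θ(n^2). Case 2: R(n) = Θ(n^2 log n).

Case 2: R(n) = Θ(n^2 log n)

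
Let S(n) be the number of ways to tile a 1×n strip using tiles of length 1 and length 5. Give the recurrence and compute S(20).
Condition on the last tile: it has length 1 (leaving a 1×(n-1) strip) or length 5 (leaving a 1×(n-5) strip), so S(n) = S(n-1) + S(n-5) (order-5 linear recurrence).
For 0 ≤ i < 5 only unit tiles fit, so S(i) = 1.
Iterating the recurrence: S(5) = 2, S(6) = 3, S(7) = 4, S(8) = 5, S(9) = 6, S(10) = 8, S(11) = 11, S(12) = 15, S(13) = 20, S(14) = 26, S(15) = 34, S(16) = 45, S(17) = 60, S(18) = 80, S(19) = 106, S(20) = 140.

S(n) = S(n-1) + S(n-5), with S(i) = 1 for 0 ≤ i < 5; S(20) = 140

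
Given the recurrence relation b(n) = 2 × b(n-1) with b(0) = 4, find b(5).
Computing step by step:
b(0) = 4
b(1) = 2 × 4 = 8
b(2) = 2 × 8 = 16
b(3) = 2 × 16 = 32
b(4) = 2 × 32 = 64
b(5) = 2 × 64 = 128

128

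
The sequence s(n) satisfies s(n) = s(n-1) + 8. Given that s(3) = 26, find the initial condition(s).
s(3) = s(0) + 3·8, so s(0) = 26 - 24 = 2.

s(0) = 2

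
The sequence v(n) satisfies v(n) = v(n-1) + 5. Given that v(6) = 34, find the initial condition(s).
v(6) = v(0) + 6·5, so v(0) = 34 - 30 = 4.

v(0) = 4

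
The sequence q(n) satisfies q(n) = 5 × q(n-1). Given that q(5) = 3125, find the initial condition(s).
In general q(n) = 5ⁿ · q(0). At n = 5: q(0) = q(5) / 5^5 = 3125 / 3125 = 1.

q(0) = 1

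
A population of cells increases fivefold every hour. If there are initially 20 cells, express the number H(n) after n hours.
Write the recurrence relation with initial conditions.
Each hour multiplies the count by 5, so the count after n hours depends only on the count after n-1 hours: H(n) = 5 × H(n-1). The starting count gives H(0) = 20.
Unrolling n times gives the closed form H(n) = 20 × 5ⁿ.

H(n) = 5 × H(n-1), H(0) = 20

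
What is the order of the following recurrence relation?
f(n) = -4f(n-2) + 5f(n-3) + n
The order is the largest lag k for which f(n-k) appears. Here the deepest term is f(n-3) (the n term is non-homogeneous and does not affect the order), so the order is 3.

Order 3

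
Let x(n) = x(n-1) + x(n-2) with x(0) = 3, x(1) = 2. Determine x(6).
Computing the sequence terms:
3, 2, 5, 7, 12, 19, 31

31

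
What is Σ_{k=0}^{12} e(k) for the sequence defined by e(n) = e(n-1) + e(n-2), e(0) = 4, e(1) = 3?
Computing the sequence terms: 4, 3, 7, 10, 17, 27, 44, 71, 115, 186, 301, 487, 788
Adding these values together:

2060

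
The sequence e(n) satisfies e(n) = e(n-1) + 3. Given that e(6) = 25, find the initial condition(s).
e(6) = e(0) + 6·3, so e(0) = 25 - 18 = 7.

e(0) = 7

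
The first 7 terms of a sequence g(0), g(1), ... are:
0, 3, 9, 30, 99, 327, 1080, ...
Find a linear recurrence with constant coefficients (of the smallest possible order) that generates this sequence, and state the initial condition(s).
Look for the lowest-order linear relation among consecutive terms.
Observation: g(n) - 3·g(n-1) - (1)·g(n-2) = 0 holds for the shown terms, and no order-1 relation g(n) = α·g(n-1) + β fits.
Check at n=3: 3·9 + (1)·3 = 30. ✓

g(n) = 3g(n-1) + g(n-2), g(0) = 0, g(1) = 3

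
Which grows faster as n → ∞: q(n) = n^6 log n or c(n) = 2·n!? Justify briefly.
Comparing growth rates:
Growth-rate hierarchy: log n ≺ any polynomial ≺ any exponential cⁿ (c>1) ≺ n! ≺ nⁿ.
factorial dominates polynomial degree 6 (with log factor) asymptotically.

c(n) grows faster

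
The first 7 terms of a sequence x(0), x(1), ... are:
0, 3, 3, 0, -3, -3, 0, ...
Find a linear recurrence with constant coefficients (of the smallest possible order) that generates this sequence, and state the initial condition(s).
Look for the lowest-order linear relation among consecutive terms.
Observation: x(n) - 1·x(n-1) - (-1)·x(n-2) = 0 holds for the shown terms, and no order-1 relation x(n) = α·x(n-1) + β fits.
Check at n=3: 1·3 + (-1)·3 = 0. ✓

x(n) = x(n-1) - x(n-2), x(0) = 0, x(1) = 3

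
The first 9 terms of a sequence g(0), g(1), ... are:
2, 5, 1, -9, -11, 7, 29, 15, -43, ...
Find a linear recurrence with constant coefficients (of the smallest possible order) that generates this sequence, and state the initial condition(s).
Look for the lowest-order linear relation among consecutive terms.
Observation: g(n) - 1·g(n-1) - (-2)·g(n-2) = 0 holds for the shown terms, and no order-1 relation g(n) = α·g(n-1) + β fits.
Check at n=3: 1·1 + (-2)·5 = -9. ✓

g(n) = g(n-1) - 2g(n-2), g(0) = 2, g(1) = 5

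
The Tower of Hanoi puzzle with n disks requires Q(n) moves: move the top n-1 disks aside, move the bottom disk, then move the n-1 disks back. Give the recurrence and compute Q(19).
Moving n disks = move the top n-1 disks aside (Q(n-1) moves) + move the largest disk (1 move) + move the n-1 disks back on top (Q(n-1) moves), so Q(n) = 2Q(n-1) + 1, with Q(1) = 1 (a single disk takes one move).
First terms: 1, 3, 7, 15, 31, 63, … — each is one less than a power of 2. Indeed Q(n) + 1 = 2(Q(n-1) + 1) with Q(1) + 1 = 2, so Q(n) + 1 = 2ⁿ and Q(n) = 2ⁿ - 1.
Hence Q(19) = 2^19 - 1 = 524288 - 1 = 524287.

Q(n) = 2Q(n-1) + 1, Q(1) = 1; Q(19) = 524287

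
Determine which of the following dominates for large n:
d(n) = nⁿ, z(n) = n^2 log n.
Comparing growth rates:
Growth-rate hierarchy: log n ≺ any polynomial ≺ any exponential cⁿ (c>1) ≺ n! ≺ nⁿ.
super-exponential nⁿ dominates polynomial degree 2 (with log factor) asymptotically.

d(n) grows faster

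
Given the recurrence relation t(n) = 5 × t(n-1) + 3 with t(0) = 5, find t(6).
Computing step by step:
t(0) = 5
t(1) = 5 × 5 + 3 = 28
t(2) = 5 × 28 + 3 = 143
t(3) = 5 × 143 + 3 = 718
t(4) = 5 × 718 + 3 = 3593
t(5) = 5 × 3593 + 3 = 17968
t(6) = 5 × 17968 + 3 = 89843

89843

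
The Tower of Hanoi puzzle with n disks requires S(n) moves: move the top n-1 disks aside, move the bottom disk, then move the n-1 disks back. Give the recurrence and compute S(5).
Moving n disks = move the top n-1 disks aside (S(n-1) moves) + move the largest disk (1 move) + move the n-1 disks back on top (S(n-1) moves), so S(n) = 2S(n-1) + 1, with S(1) = 1 (a single disk takes one move).
First terms: 1, 3, 7, 15, 31, … — each is one less than a power of 2. Indeed S(n) + 1 = 2(S(n-1) + 1) with S(1) + 1 = 2, so S(n) + 1 = 2ⁿ and S(n) = 2ⁿ - 1.
Hence S(5) = 2^5 - 1 = 32 - 1 = 31.

S(n) = 2S(n-1) + 1, S(1) = 1; S(5) = 31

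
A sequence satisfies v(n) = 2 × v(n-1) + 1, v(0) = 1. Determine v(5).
Computing step by step:
v(0) = 1
v(1) = 2 × 1 + 1 = 3
v(2) = 2 × 3 + 1 = 7
v(3) = 2 × 7 + 1 = 15
v(4) = 2 × 15 + 1 = 31
v(5) = 2 × 31 + 1 = 63

63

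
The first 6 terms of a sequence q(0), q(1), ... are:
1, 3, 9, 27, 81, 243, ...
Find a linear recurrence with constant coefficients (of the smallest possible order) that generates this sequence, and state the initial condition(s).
Look for the lowest-order linear relation among consecutive terms.
Observation: each term is 3× the previous.
Check at n=2: 3·3 = 9. ✓

q(n) = 3 × q(n-1), q(0) = 1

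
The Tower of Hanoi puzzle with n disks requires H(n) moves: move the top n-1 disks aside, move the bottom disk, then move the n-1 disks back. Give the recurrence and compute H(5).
Moving n disks = move the top n-1 disks aside (H(n-1) moves) + move the largest disk (1 move) + move the n-1 disks back on top (H(n-1) moves), so H(n) = 2H(n-1) + 1, with H(1) = 1 (a single disk takes one move).
First terms: 1, 3, 7, 15, 31, … — each is one less than a power of 2. Indeed H(n) + 1 = 2(H(n-1) + 1) with H(1) + 1 = 2, so H(n) + 1 = 2ⁿ and H(n) = 2ⁿ - 1.
Hence H(5) = 2^5 - 1 = 32 - 1 = 31.

H(n) = 2H(n-1) + 1, H(1) = 1; H(5) = 31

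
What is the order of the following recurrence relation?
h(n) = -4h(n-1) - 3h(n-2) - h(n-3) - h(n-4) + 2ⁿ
The order is the largest lag k for which h(n-k) appears. Here the deepest term is h(n-4) (the 2ⁿ term is non-homogeneous and does not affect the order), so the order is 4.

Order 4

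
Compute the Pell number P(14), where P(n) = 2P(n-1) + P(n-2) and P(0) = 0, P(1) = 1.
Computing the sequence terms:
0, 1, 2, 5, 12, 29, 70, 169, 408, 985, 2378, 5741, 13860, 33461, 80782

80782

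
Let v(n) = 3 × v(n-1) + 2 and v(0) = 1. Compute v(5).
Computing step by step:
v(0) = 1
v(1) = 3 × 1 + 2 = 5
v(2) = 3 × 5 + 2 = 17
v(3) = 3 × 17 + 2 = 53
v(4) = 3 × 53 + 2 = 161
v(5) = 3 × 161 + 2 = 485

485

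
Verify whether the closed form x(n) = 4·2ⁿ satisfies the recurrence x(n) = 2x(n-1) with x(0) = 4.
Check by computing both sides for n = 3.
From the recurrence with x(0) = 4:
  x(0) = 4, x(1) = 8, x(2) = 16, x(3) = 32
  so the recurrence gives x(3) = 32.
From the proposed closed form x(n) = 4·2ⁿ:
  x(3) = 32.
Both sides give 32 at n = 3, and the initial condition(s) match, so the closed form is consistent.

Yes, the closed form is correct.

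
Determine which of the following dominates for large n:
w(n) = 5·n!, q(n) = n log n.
Comparing growth rates:
Growth-rate hierarchy: log n ≺ any polynomial ≺ any exponential cⁿ (c>1) ≺ n! ≺ nⁿ.
factorial dominates polynomial degree 1 (with log factor) asymptotically.

w(n) grows faster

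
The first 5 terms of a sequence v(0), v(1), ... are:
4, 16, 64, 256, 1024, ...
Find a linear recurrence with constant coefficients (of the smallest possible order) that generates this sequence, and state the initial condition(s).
Look for the lowest-order linear relation among consecutive terms.
Observation: each term is 4× the previous.
Check at n=2: 4·16 = 64. ✓

v(n) = 4 × v(n-1), v(0) = 4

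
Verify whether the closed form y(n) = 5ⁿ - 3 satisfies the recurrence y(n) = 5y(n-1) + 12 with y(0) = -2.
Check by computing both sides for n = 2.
From the recurrence with y(0) = -2:
  y(0) = -2, y(1) = 2, y(2) = 22
  so the recurrence gives y(2) = 22.
From the proposed closed form y(n) = 5ⁿ - 3:
  y(2) = 22.
Both sides give 22 at n = 2, and the initial condition(s) match, so the closed form is consistent.

Yes, the closed form is correct.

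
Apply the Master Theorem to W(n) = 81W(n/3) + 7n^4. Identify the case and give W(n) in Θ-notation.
Master Theorem template: W(n) = a·W(n/b) + f(n).
Here: a=81, b=3, f(n)=7n^4
Compute log_b(a) = log_3(81) = 4.
f(n) = 7n^4 = Θ(n^4). Case 2: W(n) = Θ(n^4 log n).

Case 2: W(n) = Θ(n^4 log n)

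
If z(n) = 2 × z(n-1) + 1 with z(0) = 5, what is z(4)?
Computing step by step:
z(0) = 5
z(1) = 2 × 5 + 1 = 11
z(2) = 2 × 11 + 1 = 23
z(3) = 2 × 23 + 1 = 47
z(4) = 2 × 47 + 1 = 95

95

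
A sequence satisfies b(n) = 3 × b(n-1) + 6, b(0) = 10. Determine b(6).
Computing step by step:
b(0) = 10
b(1) = 3 × 10 + 6 = 36
b(2) = 3 × 36 + 6 = 114
b(3) = 3 × 114 + 6 = 348
b(4) = 3 × 348 + 6 = 1050
b(5) = 3 × 1050 + 6 = 3156
b(6) = 3 × 3156 + 6 = 9474

9474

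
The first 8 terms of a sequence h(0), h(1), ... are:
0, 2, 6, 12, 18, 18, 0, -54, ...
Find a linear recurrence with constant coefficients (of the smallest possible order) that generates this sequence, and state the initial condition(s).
Look for the lowest-order linear relation among consecutive terms.
Observation: h(n) - 3·h(n-1) - (-3)·h(n-2) = 0 holds for the shown terms, and no order-1 relation h(n) = α·h(n-1) + β fits.
Check at n=3: 3·6 + (-3)·2 = 12. ✓

h(n) = 3h(n-1) - 3h(n-2), h(0) = 0, h(1) = 2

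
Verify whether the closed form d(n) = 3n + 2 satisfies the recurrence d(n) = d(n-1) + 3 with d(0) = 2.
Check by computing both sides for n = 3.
From the recurrence with d(0) = 2:
  d(0) = 2, d(1) = 5, d(2) = 8, d(3) = 11
  so the recurrence gives d(3) = 11.
From the proposed closed form d(n) = 3n + 2:
  d(3) = 11.
Both sides give 11 at n = 3, and the initial condition(s) match, so the closed form is consistent.

Yes, the closed form is correct.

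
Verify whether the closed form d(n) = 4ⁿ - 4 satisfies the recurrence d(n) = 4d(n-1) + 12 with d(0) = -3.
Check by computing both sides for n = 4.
From the recurrence with d(0) = -3:
  d(0) = -3, d(1) = 0, d(2) = 12, d(3) = 60, d(4) = 252
  so the recurrence gives d(4) = 252.
From the proposed closed form d(n) = 4ⁿ - 4:
  d(4) = 252.
Both sides give 252 at n = 4, and the initial condition(s) match, so the closed form is consistent.

Yes, the closed form is correct.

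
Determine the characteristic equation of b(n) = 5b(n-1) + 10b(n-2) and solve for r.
Substitute b(n) = rⁿ and divide through by rⁿ⁻²: r² - 5r - 10 = 0
Discriminant: 5² + 4·10 = 65, not a perfect square, so by the quadratic formula r = (5 ± √65)/2.
General solution: b(n) = A·r₁ⁿ + B·r₂ⁿ where r₁,r₂ = (5 ± √65)/2

Characteristic: r² - 5r - 10 = 0, Roots: r = (5 ± √65)/2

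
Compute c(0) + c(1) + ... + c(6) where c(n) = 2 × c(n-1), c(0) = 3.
Computing the sequence terms: 3, 6, 12, 24, 48, 96, 192
Adding these values together:

381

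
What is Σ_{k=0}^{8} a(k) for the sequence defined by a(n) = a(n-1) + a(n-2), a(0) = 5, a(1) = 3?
Computing the sequence terms: 5, 3, 8, 11, 19, 30, 49, 79, 128
Adding these values together:

332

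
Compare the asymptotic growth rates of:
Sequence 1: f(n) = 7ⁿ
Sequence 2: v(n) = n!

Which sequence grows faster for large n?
Comparing growth rates:
Growth-rate hierarchy: log n ≺ any polynomial ≺ any exponential cⁿ (c>1) ≺ n! ≺ nⁿ.
factorial dominates exponential base 7 asymptotically.

v(n) grows faster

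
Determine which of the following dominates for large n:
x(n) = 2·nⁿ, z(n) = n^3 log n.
Comparing growth rates:
Growth-rate hierarchy: log n ≺ any polynomial ≺ any exponential cⁿ (c>1) ≺ n! ≺ nⁿ.
super-exponential nⁿ dominates polynomial degree 3 (with log factor) asymptotically.

x(n) grows faster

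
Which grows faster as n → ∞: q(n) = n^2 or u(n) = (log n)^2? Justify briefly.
Comparing growth rates:
Growth-rate hierarchy: log n ≺ any polynomial ≺ any exponential cⁿ (c>1) ≺ n! ≺ nⁿ.
polynomial degree 2 dominates polylogarithmic (log n)^2 asymptotically.

q(n) grows faster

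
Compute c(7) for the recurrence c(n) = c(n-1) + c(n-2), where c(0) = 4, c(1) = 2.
Computing the sequence terms:
4, 2, 6, 8, 14, 22, 36, 58

58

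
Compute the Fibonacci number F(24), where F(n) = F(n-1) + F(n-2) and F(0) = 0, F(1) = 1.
Computing the sequence terms:
0, 1, 1, 2, 3, 5, 8, 13, 21, 34, 55, 89, 144, 233, 377, 610, 987, 1597, 2584, 4181, 6765, 10946, 17711, 28657, 46368

46368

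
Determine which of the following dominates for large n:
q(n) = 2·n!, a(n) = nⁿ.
Comparing growth rates:
Growth-rate hierarchy: log n ≺ any polynomial ≺ any exponential cⁿ (c>1) ≺ n! ≺ nⁿ.
super-exponential nⁿ dominates factorial asymptotically.

a(n) grows faster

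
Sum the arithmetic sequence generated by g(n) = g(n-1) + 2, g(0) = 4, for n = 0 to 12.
Computing the sequence terms: 4, 6, 8, 10, 12, 14, 16, 18, 20, 22, 24, 26, 28
Adding these values together:

208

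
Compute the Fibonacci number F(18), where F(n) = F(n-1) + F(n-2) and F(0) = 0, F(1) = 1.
Computing the sequence terms:
0, 1, 1, 2, 3, 5, 8, 13, 21, 34, 55, 89, 144, 233, 377, 610, 987, 1597, 2584

2584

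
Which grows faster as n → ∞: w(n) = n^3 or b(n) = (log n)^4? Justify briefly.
Comparing growth rates:
Growth-rate hierarchy: log n ≺ any polynomial ≺ any exponential cⁿ (c>1) ≺ n! ≺ nⁿ.
polynomial degree 3 dominates polylogarithmic (log n)^4 asymptotically.

w(n) grows faster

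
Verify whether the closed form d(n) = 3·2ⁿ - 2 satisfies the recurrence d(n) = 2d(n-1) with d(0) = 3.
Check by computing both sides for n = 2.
From the recurrence with d(0) = 3:
  d(0) = 3, d(1) = 6, d(2) = 12
  so the recurrence gives d(2) = 12.
From the proposed closed form d(n) = 3·2ⁿ - 2:
  d(2) = 10.
The recurrence gives 12 but the closed form gives 10, so the closed form does not satisfy the recurrence.

No, the closed form is incorrect.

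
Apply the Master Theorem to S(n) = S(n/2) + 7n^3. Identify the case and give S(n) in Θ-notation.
Master Theorem template: S(n) = a·S(n/b) + f(n).
Here: a=1, b=2, f(n)=7n^3
Compute log_b(a) = log_2(1) = 0.
f(n) = 7n^3 = Ω(n^(0+ε)) with ε = 3, and the regularity condition holds (a·f(n/b) = (a/b^3)·f(n) with a/b^3 = 2^-3 < 1). Case 3: S(n) = Θ(f(n)) = Θ(n^3).

Case 3: S(n) = Θ(n^3)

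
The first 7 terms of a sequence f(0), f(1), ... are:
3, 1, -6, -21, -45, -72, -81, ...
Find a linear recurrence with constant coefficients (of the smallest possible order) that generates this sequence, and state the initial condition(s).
Look for the lowest-order linear relation among consecutive terms.
Observation: f(n) - 3·f(n-1) - (-3)·f(n-2) = 0 holds for the shown terms, and no order-1 relation f(n) = α·f(n-1) + β fits.
Check at n=3: 3·-6 + (-3)·1 = -21. ✓

f(n) = 3f(n-1) - 3f(n-2), f(0) = 3, f(1) = 1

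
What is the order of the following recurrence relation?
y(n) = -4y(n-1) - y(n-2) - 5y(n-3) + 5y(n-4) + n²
The order is the largest lag k for which y(n-k) appears. Here the deepest term is y(n-4) (the n² term is non-homogeneous and does not affect the order), so the order is 4.

Order 4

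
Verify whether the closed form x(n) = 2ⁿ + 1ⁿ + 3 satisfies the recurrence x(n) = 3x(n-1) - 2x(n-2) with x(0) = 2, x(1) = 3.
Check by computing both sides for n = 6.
From the recurrence with x(0) = 2, x(1) = 3:
  x(0) = 2, x(1) = 3, x(2) = 5, x(3) = 9, x(4) = 17, x(5) = 33, x(6) = 65
  so the recurrence gives x(6) = 65.
From the proposed closed form x(n) = 2ⁿ + 1ⁿ + 3:
  x(6) = 68.
The recurrence gives 65 but the closed form gives 68, so the closed form does not satisfy the recurrence.

No, the closed form is incorrect.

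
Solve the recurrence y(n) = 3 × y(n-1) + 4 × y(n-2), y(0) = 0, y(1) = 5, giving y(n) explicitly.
Recurrence: y(n) = 3 × y(n-1) + 4 × y(n-2), initial: y(0) = 0, y(1) = 5.
Characteristic equation: r² - 3r - 4 = 0, which factors as (r - 4)(r + 1) = 0, so r = 4, -1. General solution y(n) = A·4ⁿ + B·(-1)ⁿ. From y(0) = 0: A + B = 0. From y(1) = 5: 4A - 1B = 5. Solving gives A = 1, B = -1.

y(n) = 4ⁿ - (-1)ⁿ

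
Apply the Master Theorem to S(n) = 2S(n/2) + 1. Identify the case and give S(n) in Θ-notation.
Master Theorem template: S(n) = a·S(n/b) + f(n).
Here: a=2, b=2, f(n)=1
Compute log_b(a) = log_2(2) = 1.
f(n) = 1 = O(n^(1-ε)) with ε = 1. Case 1: S(n) = Θ(n^log_b(a)) = Θ(n).

Case 1: S(n) = Θ(n)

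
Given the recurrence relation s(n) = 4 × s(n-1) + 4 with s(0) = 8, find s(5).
Computing step by step:
s(0) = 8
s(1) = 4 × 8 + 4 = 36
s(2) = 4 × 36 + 4 = 148
s(3) = 4 × 148 + 4 = 596
s(4) = 4 × 596 + 4 = 2388
s(5) = 4 × 2388 + 4 = 9556

9556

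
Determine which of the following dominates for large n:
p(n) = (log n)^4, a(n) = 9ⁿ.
Comparing growth rates:
Growth-rate hierarchy: log n ≺ any polynomial ≺ any exponential cⁿ (c>1) ≺ n! ≺ nⁿ.
exponential base 9 dominates polylogarithmic (log n)^4 asymptotically.

a(n) grows faster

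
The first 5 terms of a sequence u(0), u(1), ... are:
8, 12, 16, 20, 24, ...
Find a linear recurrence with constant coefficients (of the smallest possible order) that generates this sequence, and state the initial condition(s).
Look for the lowest-order linear relation among consecutive terms.
Observation: consecutive differences are constant (= 4).
Check at n=2: 1·12 + 4 = 16. ✓

u(n) = u(n-1) + 4, u(0) = 8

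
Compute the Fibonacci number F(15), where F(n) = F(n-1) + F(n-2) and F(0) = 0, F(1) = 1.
Computing the sequence terms:
0, 1, 1, 2, 3, 5, 8, 13, 21, 34, 55, 89, 144, 233, 377, 610

610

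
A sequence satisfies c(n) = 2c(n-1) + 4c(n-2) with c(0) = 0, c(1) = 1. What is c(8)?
Computing the sequence terms:
0, 1, 2, 8, 24, 80, 256, 832, 2688

2688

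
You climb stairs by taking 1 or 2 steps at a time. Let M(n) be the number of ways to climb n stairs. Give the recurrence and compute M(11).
Condition on the size of the last step (1 to 2): before it there were n-1, …, n-2 stairs climbed, and these cases are disjoint, so M(n) = M(n-1) + M(n-2) (Fibonacci-type sequence).
Initial conditions by direct count (compositions of i into parts ≤ 2): M(1) = 1; M(2) = 2.
Iterating the recurrence: M(3) = 3, M(4) = 5, M(5) = 8, M(6) = 13, M(7) = 21, M(8) = 34, M(9) = 55, M(10) = 89, M(11) = 144.

M(n) = M(n-1) + M(n-2), M(1) = 1, M(2) = 2; M(11) = 144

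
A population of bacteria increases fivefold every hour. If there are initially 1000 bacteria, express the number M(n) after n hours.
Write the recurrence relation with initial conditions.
Each hour multiplies the count by 5, so the count after n hours depends only on the count after n-1 hours: M(n) = 5 × M(n-1). The starting count gives M(0) = 1000.
Unrolling n times gives the closed form M(n) = 1000 × 5ⁿ.

M(n) = 5 × M(n-1), M(0) = 1000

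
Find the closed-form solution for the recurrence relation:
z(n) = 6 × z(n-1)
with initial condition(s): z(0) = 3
Recurrence: z(n) = 6 × z(n-1), initial: z(0) = 3.
Each term is 6 times the previous, so this is geometric with ratio 6. After n steps: z(n) = z(0)·6ⁿ = 3·6ⁿ.

z(n) = 3·6ⁿ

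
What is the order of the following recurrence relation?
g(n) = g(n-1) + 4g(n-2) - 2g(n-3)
The order is the largest lag k for which g(n-k) appears. Here the deepest term is g(n-3), so the order is 3.

Order 3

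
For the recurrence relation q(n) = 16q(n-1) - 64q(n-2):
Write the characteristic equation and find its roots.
Substitute q(n) = rⁿ and divide through by rⁿ⁻²: r² - 16r + 64 = 0
Factor: (r - 8)² = 0, so r = 8 (double root).
General solution: q(n) = (A + Bn)·8ⁿ

Characteristic: r² - 16r + 64 = 0, Roots: r = 8 (double root)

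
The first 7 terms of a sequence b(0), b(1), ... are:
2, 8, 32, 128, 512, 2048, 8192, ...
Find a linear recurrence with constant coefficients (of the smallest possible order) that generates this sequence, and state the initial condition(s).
Look for the lowest-order linear relation among consecutive terms.
Observation: each term is 4× the previous.
Check at n=2: 4·8 = 32. ✓

b(n) = 4 × b(n-1), b(0) = 2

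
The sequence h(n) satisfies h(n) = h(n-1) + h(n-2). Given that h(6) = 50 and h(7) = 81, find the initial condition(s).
Work backwards using h(k) = h(k+2) - h(k+1):
h(5) = h(7) - h(6) = 81 - 50 = 31
h(4) = h(6) - h(5) = 50 - 31 = 19
h(3) = h(5) - h(4) = 31 - 19 = 12
h(2) = h(4) - h(3) = 19 - 12 = 7
h(1) = h(3) - h(2) = 12 - 7 = 5
h(0) = h(2) - h(1) = 7 - 5 = 2

h(0) = 2, h(1) = 5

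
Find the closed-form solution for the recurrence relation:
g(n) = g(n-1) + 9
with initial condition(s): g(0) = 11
Recurrence: g(n) = g(n-1) + 9, initial: g(0) = 11.
Each step adds 9, so g(n) = g(0) + 9n = 9n + 11.

g(n) = 9n + 11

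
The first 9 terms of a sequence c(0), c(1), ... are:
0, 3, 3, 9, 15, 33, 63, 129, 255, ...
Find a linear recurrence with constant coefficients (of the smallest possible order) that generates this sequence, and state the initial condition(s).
Look for the lowest-order linear relation among consecutive terms.
Observation: c(n) - 1·c(n-1) - (2)·c(n-2) = 0 holds for the shown terms, and no order-1 relation c(n) = α·c(n-1) + β fits.
Check at n=3: 1·3 + (2)·3 = 9. ✓

c(n) = c(n-1) + 2c(n-2), c(0) = 0, c(1) = 3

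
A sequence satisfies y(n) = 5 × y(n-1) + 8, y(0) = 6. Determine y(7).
Computing step by step:
y(0) = 6
y(1) = 5 × 6 + 8 = 38
y(2) = 5 × 38 + 8 = 198
y(3) = 5 × 198 + 8 = 998
y(4) = 5 × 998 + 8 = 4998
y(5) = 5 × 4998 + 8 = 24998
y(6) = 5 × 24998 + 8 = 124998
y(7) = 5 × 124998 + 8 = 624998

624998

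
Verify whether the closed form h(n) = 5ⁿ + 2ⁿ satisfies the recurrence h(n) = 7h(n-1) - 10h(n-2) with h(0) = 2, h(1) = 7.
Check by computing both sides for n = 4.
From the recurrence with h(0) = 2, h(1) = 7:
  h(0) = 2, h(1) = 7, h(2) = 29, h(3) = 133, h(4) = 641
  so the recurrence gives h(4) = 641.
From the proposed closed form h(n) = 5ⁿ + 2ⁿ:
  h(4) = 641.
Both sides give 641 at n = 4, and the initial condition(s) match, so the closed form is consistent.

Yes, the closed form is correct.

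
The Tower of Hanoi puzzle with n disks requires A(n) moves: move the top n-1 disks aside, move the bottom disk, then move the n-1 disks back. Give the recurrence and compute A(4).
Moving n disks = move the top n-1 disks aside (A(n-1) moves) + move the largest disk (1 move) + move the n-1 disks back on top (A(n-1) moves), so A(n) = 2A(n-1) + 1, with A(1) = 1 (a single disk takes one move).
First terms: 1, 3, 7, 15, … — each is one less than a power of 2. Indeed A(n) + 1 = 2(A(n-1) + 1) with A(1) + 1 = 2, so A(n) + 1 = 2ⁿ and A(n) = 2ⁿ - 1.
Hence A(4) = 2^4 - 1 = 16 - 1 = 15.

A(n) = 2A(n-1) + 1, A(1) = 1; A(4) = 15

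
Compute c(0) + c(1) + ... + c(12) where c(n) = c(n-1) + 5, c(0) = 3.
Computing the sequence terms: 3, 8, 13, 18, 23, 28, 33, 38, 43, 48, 53, 58, 63
Adding these values together:

429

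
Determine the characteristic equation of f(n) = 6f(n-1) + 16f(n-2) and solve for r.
Substitute f(n) = rⁿ and divide through by rⁿ⁻²: r² - 6r - 16 = 0
Factor: (r + 2)(r - 8) = 0, so r = -2, 8.
General solution: f(n) = A·(-2)ⁿ + B·8ⁿ

Characteristic: r² - 6r - 16 = 0, Roots: r = -2, 8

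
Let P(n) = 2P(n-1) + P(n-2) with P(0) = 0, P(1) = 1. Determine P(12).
Computing the sequence terms:
0, 1, 2, 5, 12, 29, 70, 169, 408, 985, 2378, 5741, 13860

13860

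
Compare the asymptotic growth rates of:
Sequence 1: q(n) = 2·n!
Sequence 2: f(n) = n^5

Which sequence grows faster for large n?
Comparing growth rates:
Growth-rate hierarchy: log n ≺ any polynomial ≺ any exponential cⁿ (c>1) ≺ n! ≺ nⁿ.
factorial dominates polynomial degree 5 asymptotically.

q(n) grows faster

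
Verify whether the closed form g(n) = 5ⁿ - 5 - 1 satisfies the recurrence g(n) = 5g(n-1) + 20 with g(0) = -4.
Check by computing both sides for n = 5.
From the recurrence with g(0) = -4:
  g(0) = -4, g(1) = 0, g(2) = 20, g(3) = 120, g(4) = 620, g(5) = 3120
  so the recurrence gives g(5) = 3120.
From the proposed closed form g(n) = 5ⁿ - 5 - 1:
  g(5) = 3119.
The recurrence gives 3120 but the closed form gives 3119, so the closed form does not satisfy the recurrence.

No, the closed form is incorrect.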